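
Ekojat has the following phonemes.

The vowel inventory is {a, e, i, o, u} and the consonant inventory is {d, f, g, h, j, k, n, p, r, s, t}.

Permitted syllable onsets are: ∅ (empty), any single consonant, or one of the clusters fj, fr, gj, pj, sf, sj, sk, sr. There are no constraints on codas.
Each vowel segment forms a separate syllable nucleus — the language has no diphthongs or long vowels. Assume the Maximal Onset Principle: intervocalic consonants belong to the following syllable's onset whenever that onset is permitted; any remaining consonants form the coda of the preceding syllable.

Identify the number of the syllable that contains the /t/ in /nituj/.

Nuclei (vowels): i, u → 2 syllables.
σ1/σ2 boundary: /t/ → onset of the next syllable (single consonants are always licit onsets).
So the parse is ni.tuj.
The /t/ is in the onset of syllable 2 (/tuj/).

2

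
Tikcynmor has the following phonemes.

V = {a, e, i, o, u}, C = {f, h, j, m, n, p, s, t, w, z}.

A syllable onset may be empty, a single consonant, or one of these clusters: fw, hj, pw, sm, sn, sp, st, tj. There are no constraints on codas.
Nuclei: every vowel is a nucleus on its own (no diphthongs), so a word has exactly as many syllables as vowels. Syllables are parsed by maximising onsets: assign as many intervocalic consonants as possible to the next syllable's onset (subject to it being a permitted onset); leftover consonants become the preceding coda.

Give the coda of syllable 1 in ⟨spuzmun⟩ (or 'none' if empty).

Vowels present: u, u; each is a nucleus, giving 2 syllables.
V1 /u/ – V2 /u/: /zm/; trying suffixes from longest down, /m/ is the first permitted one, so coda /z/ | onset /m/.
Putting it together: spuz.mun.
Syllable 1 is /spuz/: onset /sp/, nucleus /u/, coda /z/.

z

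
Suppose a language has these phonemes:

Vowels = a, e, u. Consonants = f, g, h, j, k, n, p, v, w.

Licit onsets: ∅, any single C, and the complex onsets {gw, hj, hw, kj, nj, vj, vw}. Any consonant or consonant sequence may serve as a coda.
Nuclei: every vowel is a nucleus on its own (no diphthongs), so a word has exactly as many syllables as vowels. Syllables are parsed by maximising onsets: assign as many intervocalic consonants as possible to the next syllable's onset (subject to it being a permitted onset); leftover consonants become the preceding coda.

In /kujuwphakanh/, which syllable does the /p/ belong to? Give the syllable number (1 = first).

Vowels present: u, u, a, a; each is a nucleus, giving 4 syllables.
Between /u/ (V1) and /u/ (V2): just /j/ — single C goes to the following onset.
Between /u/ (V2) and /a/ (V3): /wph/ — longest licit onset from the right is /h/, leaving /wp/ as coda.
Between /a/ (V3) and /a/ (V4): just /k/ — single C goes to the following onset.
Putting it together: ku.juwp.ha.kanh.
The /p/ is in the coda of syllable 2 (/juwp/).

2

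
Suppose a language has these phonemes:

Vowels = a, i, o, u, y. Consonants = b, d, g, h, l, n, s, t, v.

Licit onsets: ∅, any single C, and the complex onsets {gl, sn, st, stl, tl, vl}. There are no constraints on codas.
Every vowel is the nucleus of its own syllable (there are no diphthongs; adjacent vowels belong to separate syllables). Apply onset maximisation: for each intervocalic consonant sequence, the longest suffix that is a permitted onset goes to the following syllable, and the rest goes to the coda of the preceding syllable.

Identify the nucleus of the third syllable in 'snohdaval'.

a

The vowels are o, a, a — 3 nuclei, so 3 syllables.
The third nucleus (vowel 3 from the left) is /a/.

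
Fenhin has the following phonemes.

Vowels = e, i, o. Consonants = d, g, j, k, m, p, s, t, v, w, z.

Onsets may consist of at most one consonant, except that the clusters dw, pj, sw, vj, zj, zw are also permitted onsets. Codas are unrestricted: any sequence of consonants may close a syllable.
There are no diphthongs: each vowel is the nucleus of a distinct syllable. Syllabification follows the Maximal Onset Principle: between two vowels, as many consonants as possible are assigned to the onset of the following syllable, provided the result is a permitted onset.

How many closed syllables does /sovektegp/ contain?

The vowels are o, e, e — 3 nuclei, so 3 syllables.
σ1/σ2 boundary: /v/ is a single consonant, so it becomes the next onset.
σ2/σ3 boundary: cluster /kt/ — the longest permitted-onset suffix is /t/; onset = /t/, preceding coda = /k/.
So the parse is so.vek.tegp.
Classifying each syllable: /so/ (open), /vek/ (closed), /tegp/ (closed).
Closed syllables: 2.

2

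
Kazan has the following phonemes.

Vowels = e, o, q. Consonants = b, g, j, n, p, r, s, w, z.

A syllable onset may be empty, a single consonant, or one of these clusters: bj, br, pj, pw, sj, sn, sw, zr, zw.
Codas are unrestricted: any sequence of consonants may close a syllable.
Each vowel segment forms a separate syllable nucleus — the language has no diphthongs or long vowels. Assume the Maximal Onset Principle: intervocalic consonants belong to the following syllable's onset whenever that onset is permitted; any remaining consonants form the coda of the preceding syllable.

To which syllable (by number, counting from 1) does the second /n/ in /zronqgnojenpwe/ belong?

3

Vowels present: o, q, o, e, e; each is a nucleus, giving 5 syllables.
σ1/σ2 boundary: just /n/ — single C goes to the following onset.
σ2/σ3 boundary: /gn/ — longest licit onset from the right is /n/, leaving /g/ as coda.
σ3/σ4 boundary: just /j/ — single C goes to the following onset.
σ4/σ5 boundary: /npw/ splits as /n/ + /pw/ (/pw/ is the longest suffix that is a licit onset).
Result: zro.nqg.no.jen.pwe.
The second /n/ is in the onset of syllable 3 (/no/).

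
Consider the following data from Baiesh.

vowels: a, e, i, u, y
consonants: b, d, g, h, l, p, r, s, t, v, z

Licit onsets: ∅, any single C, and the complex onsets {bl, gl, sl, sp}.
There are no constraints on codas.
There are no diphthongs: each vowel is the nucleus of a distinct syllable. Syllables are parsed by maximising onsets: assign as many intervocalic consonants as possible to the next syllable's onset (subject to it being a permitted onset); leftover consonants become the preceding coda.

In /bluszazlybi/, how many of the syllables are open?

2

Vowels present: u, a, y, i; each is a nucleus, giving 4 syllables.
Between /u/ (V1) and /a/ (V2): /sz/ splits as /s/ + /z/ (/z/ is the longest suffix that is a licit onset).
Between /a/ (V2) and /y/ (V3): /zl/ splits as /z/ + /l/ (/l/ is the longest suffix that is a licit onset).
Between /y/ (V3) and /i/ (V4): /b/ → onset of the next syllable (single consonants are always licit onsets).
Result: blus.zaz.ly.bi.
Classifying each syllable: /blus/ (closed), /zaz/ (closed), /ly/ (open), /bi/ (open).
Open syllables: 2.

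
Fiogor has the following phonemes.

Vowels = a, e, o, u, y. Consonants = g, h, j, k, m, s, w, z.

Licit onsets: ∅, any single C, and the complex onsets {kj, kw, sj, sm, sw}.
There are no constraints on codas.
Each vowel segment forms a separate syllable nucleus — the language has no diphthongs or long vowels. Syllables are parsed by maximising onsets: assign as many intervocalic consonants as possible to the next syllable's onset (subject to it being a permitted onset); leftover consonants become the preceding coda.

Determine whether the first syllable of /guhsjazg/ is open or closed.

The vowels are u, a — 2 nuclei, so 2 syllables.
Between /u/ (V1) and /a/ (V2): /hsj/; trying suffixes from longest down, /sj/ is the first permitted one, so coda /h/ | onset /sj/.
Result: guh.sjazg.
Syllable 1 is /guh/ with coda /h/, so it is closed.

closed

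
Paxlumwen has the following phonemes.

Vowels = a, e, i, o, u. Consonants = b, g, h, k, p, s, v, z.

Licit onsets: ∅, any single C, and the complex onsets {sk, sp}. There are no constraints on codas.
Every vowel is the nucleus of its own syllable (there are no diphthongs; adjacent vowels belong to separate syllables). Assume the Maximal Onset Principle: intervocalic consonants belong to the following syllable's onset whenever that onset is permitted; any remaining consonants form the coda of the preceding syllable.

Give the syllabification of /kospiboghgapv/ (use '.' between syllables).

ko.spi.bogh.gapv

Nuclei (vowels): o, i, o, a → 4 syllables.
V1 /o/ – V2 /i/: /sp/ — entire cluster is a permitted onset → onset /sp/, coda ∅.
V2 /i/ – V3 /o/: /b/ → onset of the next syllable (single consonants are always licit onsets).
V3 /o/ – V4 /a/: /ghg/ — longest licit onset from the right is /g/, leaving /gh/ as coda.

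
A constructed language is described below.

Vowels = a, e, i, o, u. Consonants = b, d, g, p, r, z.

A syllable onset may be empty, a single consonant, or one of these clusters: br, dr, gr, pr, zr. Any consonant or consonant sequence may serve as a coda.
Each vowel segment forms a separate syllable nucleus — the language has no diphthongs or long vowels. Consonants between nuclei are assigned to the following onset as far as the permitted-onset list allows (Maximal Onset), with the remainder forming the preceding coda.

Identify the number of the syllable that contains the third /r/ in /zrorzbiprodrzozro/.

Nuclei (vowels): o, i, o, o, o → 5 syllables.
/o…i/ gap (V1→V2): /rzb/ splits as /rz/ + /b/ (/b/ is the longest suffix that is a licit onset).
/i…o/ gap (V2→V3): /pr/ is a licit onset in full, so it all attaches to the next syllable.
/o…o/ gap (V3→V4): /drz/; trying suffixes from longest down, /z/ is the first permitted one, so coda /dr/ | onset /z/.
/o…o/ gap (V4→V5): cluster /zr/ — /zr/ is itself a permitted onset, so the whole cluster goes right; preceding coda = ∅.
Putting it together: zrorz.bi.prodr.zo.zro.
The third /r/ is in the onset of syllable 3 (/prodr/).

3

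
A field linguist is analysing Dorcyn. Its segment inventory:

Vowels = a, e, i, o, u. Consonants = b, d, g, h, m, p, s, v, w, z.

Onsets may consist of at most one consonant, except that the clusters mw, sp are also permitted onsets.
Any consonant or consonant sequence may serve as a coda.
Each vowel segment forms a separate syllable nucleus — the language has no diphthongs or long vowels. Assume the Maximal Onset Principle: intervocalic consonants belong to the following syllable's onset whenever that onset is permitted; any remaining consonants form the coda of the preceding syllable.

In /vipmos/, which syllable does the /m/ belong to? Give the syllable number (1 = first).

The vowels are i, o — 2 nuclei, so 2 syllables.
V1 /i/ – V2 /o/: /pm/ — longest licit onset from the right is /m/, leaving /p/ as coda.
Putting it together: vip.mos.
The /m/ is in the onset of syllable 2 (/mos/).

2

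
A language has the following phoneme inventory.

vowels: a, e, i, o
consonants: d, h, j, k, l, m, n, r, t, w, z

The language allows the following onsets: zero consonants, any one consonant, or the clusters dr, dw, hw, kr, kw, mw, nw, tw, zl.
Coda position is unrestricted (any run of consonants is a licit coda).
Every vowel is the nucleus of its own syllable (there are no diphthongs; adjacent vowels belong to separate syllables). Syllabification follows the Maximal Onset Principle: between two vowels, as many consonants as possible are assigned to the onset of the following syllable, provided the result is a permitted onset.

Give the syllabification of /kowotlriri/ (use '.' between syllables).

Vowels present: o, o, i, i; each is a nucleus, giving 4 syllables.
Between /o/ (V1) and /o/ (V2): /w/ → onset of the next syllable (single consonants are always licit onsets).
Between /o/ (V2) and /i/ (V3): /tlr/ splits as /tl/ + /r/ (/r/ is the longest suffix that is a licit onset).
Between /i/ (V3) and /i/ (V4): /r/ is a single consonant, so it becomes the next onset.

ko.wotl.ri.ri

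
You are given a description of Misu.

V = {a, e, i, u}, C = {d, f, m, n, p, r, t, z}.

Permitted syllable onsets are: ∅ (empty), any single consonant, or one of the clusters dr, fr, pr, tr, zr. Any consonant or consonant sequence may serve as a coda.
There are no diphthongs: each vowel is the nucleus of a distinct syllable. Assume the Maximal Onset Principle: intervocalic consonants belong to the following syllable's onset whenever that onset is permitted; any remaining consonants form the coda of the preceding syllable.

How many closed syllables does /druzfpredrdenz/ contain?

3

The vowels are u, e, e — 3 nuclei, so 3 syllables.
σ1/σ2 boundary: cluster /zfpr/ — the longest permitted-onset suffix is /pr/; onset = /pr/, preceding coda = /zf/.
σ2/σ3 boundary: /drd/; trying suffixes from longest down, /d/ is the first permitted one, so coda /dr/ | onset /d/.
So the parse is druzf.predr.denz.
Classifying each syllable: /druzf/ (closed), /predr/ (closed), /denz/ (closed).
Closed syllables: 3.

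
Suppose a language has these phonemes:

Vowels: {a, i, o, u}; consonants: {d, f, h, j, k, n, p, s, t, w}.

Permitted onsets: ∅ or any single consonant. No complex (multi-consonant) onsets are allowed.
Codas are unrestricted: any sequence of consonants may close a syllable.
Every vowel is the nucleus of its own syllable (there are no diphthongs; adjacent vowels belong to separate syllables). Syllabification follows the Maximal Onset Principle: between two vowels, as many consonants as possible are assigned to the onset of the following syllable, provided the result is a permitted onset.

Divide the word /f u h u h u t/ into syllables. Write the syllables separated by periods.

The vowels are u, u, u — 3 nuclei, so 3 syllables.
σ1/σ2 boundary: /h/ → onset of the next syllable (single consonants are always licit onsets).
σ2/σ3 boundary: /h/ → onset of the next syllable (single consonants are always licit onsets).

fu.hu.hut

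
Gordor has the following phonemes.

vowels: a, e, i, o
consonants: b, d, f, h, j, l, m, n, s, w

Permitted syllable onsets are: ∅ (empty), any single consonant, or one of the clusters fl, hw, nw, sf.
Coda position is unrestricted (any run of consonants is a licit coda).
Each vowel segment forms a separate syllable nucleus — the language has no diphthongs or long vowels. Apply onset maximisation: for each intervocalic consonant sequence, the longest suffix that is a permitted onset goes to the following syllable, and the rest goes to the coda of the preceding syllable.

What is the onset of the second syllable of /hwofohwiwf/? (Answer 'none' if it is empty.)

The vowels are o, o, i — 3 nuclei, so 3 syllables.
σ1/σ2 boundary: /f/ is a single consonant, so it becomes the next onset.
σ2/σ3 boundary: /hw/ — entire cluster is a permitted onset → onset /hw/, coda ∅.
Putting it together: hwo.fo.hwiwf.
Syllable 2 is /fo/: onset /f/, nucleus /o/, coda ∅.

f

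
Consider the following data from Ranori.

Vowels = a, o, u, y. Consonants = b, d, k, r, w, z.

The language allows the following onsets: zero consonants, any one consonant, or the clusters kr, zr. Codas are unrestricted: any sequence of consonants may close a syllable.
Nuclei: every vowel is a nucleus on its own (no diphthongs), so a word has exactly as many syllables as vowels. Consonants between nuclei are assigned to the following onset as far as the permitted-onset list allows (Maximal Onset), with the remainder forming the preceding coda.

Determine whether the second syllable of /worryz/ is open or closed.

closed

The vowels are o, y — 2 nuclei, so 2 syllables.
Between /o/ (V1) and /y/ (V2): /rr/; trying suffixes from longest down, /r/ is the first permitted one, so coda /r/ | onset /r/.
Result: wor.ryz.
Syllable 2 is /ryz/ with coda /z/, so it is closed.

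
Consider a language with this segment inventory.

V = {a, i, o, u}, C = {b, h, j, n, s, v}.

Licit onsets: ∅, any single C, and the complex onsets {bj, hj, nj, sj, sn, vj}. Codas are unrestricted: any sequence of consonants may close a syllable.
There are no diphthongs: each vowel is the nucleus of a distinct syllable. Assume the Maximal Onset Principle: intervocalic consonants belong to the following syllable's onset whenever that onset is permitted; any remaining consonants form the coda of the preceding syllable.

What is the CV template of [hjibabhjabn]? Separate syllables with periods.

The vowels are i, a, a — 3 nuclei, so 3 syllables.
Between /i/ (V1) and /a/ (V2): just /b/ — single C goes to the following onset.
Between /a/ (V2) and /a/ (V3): /bhj/; trying suffixes from longest down, /hj/ is the first permitted one, so coda /b/ | onset /hj/.
Putting it together: hji.bab.hjabn.
Mapping each syllable to C/V: /hji/ → CCV, /bab/ → CVC, /hjabn/ → CCVCC.

CCV.CVC.CCVCC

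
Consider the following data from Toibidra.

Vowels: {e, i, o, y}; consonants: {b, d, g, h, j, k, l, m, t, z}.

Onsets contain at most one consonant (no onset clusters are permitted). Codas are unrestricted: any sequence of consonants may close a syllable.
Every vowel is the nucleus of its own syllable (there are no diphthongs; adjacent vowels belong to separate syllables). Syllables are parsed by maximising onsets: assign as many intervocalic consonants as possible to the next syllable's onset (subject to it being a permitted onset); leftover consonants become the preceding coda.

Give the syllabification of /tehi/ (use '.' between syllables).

Nuclei (vowels): e, i → 2 syllables.
Between /e/ (V1) and /i/ (V2): /h/ → onset of the next syllable (single consonants are always licit onsets).

te.hi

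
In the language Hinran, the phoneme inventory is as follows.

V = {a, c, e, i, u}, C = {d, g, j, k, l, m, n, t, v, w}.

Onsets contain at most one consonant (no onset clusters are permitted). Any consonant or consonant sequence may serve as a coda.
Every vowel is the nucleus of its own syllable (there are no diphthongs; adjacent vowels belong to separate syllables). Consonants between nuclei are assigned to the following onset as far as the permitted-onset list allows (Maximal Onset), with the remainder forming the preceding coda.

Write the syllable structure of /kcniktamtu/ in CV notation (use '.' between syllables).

Nuclei (vowels): c, i, a, u → 4 syllables.
Between /c/ (V1) and /i/ (V2): /n/ is a single consonant, so it becomes the next onset.
Between /i/ (V2) and /a/ (V3): /kt/ splits as /k/ + /t/ (/t/ is the longest suffix that is a licit onset).
Between /a/ (V3) and /u/ (V4): /mt/ splits as /m/ + /t/ (/t/ is the longest suffix that is a licit onset).
Putting it together: kc.nik.tam.tu.
Mapping each syllable to C/V: /kc/ → CV, /nik/ → CVC, /tam/ → CVC, /tu/ → CV.

CV.CVC.CVC.CV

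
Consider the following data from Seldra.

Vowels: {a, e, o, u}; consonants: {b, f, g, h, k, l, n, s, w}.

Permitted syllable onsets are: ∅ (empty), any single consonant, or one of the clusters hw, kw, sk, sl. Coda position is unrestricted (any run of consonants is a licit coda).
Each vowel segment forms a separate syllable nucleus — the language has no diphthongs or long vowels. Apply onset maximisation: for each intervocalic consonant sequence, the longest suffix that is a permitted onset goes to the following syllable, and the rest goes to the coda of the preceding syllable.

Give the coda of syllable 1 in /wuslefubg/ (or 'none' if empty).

The vowels are u, e, u — 3 nuclei, so 3 syllables.
/u…e/ gap (V1→V2): /sl/ is a licit onset in full, so it all attaches to the next syllable.
/e…u/ gap (V2→V3): just /f/ — single C goes to the following onset.
Result: wu.sle.fubg.
Syllable 1 is /wu/: onset /w/, nucleus /u/, coda ∅.

none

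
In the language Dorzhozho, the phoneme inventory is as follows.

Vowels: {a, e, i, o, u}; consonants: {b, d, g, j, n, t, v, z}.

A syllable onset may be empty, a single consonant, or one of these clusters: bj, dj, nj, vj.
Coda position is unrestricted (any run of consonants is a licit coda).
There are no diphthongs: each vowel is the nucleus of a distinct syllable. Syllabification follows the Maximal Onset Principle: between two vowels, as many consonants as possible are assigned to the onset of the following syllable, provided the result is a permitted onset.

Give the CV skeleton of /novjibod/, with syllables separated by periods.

CV.CCV.CVC

Vowels present: o, i, o; each is a nucleus, giving 3 syllables.
σ1/σ2 boundary: /vj/ — entire cluster is a permitted onset → onset /vj/, coda ∅.
σ2/σ3 boundary: /b/ is a single consonant, so it becomes the next onset.
Putting it together: no.vji.bod.
Mapping each syllable to C/V: /no/ → CV, /vji/ → CCV, /bod/ → CVC.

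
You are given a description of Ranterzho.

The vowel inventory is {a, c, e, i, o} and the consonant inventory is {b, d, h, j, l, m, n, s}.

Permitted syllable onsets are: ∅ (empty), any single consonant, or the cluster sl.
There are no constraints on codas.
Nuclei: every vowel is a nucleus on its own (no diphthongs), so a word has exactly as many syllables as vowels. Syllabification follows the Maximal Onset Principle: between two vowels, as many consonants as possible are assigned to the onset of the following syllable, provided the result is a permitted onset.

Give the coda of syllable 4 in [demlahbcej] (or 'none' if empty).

Nuclei (vowels): e, a, c, e → 4 syllables.
V1 /e/ – V2 /a/: /ml/ — longest licit onset from the right is /l/, leaving /m/ as coda.
V2 /a/ – V3 /c/: /hb/; trying suffixes from longest down, /b/ is the first permitted one, so coda /h/ | onset /b/.
V3 /c/ – V4 /e/: no consonants, so the boundary falls immediately after /c/.
So the parse is dem.lah.bc.ej.
Syllable 4 is /ej/: onset ∅, nucleus /e/, coda /j/.

j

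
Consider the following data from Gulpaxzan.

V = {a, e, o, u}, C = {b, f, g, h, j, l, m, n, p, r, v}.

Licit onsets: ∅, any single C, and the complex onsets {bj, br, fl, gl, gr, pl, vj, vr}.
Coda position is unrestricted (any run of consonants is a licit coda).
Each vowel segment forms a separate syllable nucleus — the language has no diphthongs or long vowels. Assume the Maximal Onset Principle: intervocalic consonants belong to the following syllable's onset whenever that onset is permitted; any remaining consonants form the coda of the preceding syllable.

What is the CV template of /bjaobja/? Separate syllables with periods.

CCV.V.CCV

Nuclei (vowels): a, o, a → 3 syllables.
Between /a/ (V1) and /o/ (V2): nothing intervenes; syllable break is V.V.
Between /o/ (V2) and /a/ (V3): /bj/ — entire cluster is a permitted onset → onset /bj/, coda ∅.
So the parse is bja.o.bja.
Mapping each syllable to C/V: /bja/ → CCV, /o/ → V, /bja/ → CCV.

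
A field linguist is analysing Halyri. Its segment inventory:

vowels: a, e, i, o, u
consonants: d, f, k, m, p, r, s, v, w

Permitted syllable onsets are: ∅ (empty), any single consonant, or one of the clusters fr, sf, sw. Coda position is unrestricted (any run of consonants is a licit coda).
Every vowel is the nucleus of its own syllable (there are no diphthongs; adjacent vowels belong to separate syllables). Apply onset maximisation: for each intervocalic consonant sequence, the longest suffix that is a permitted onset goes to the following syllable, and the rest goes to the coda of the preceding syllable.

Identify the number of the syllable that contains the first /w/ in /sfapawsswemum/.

2

Nuclei (vowels): a, a, e, u → 4 syllables.
/a…a/ gap (V1→V2): /p/ → onset of the next syllable (single consonants are always licit onsets).
/a…e/ gap (V2→V3): cluster /wssw/ — the longest permitted-onset suffix is /sw/; onset = /sw/, preceding coda = /ws/.
/e…u/ gap (V3→V4): /m/ → onset of the next syllable (single consonants are always licit onsets).
So the parse is sfa.paws.swe.mum.
The first /w/ is in the coda of syllable 2 (/paws/).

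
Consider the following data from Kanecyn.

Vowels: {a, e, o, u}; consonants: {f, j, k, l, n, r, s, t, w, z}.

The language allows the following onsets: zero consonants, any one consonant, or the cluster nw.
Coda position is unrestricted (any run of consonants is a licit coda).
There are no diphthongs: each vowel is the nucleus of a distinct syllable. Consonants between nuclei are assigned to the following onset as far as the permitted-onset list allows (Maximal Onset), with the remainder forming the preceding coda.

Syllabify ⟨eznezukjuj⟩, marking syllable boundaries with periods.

ez.ne.zuk.juj

Vowels present: e, e, u, u; each is a nucleus, giving 4 syllables.
V1 /e/ – V2 /e/: /zn/ splits as /z/ + /n/ (/n/ is the longest suffix that is a licit onset).
V2 /e/ – V3 /u/: /z/ is a single consonant, so it becomes the next onset.
V3 /u/ – V4 /u/: /kj/ — longest licit onset from the right is /j/, leaving /k/ as coda.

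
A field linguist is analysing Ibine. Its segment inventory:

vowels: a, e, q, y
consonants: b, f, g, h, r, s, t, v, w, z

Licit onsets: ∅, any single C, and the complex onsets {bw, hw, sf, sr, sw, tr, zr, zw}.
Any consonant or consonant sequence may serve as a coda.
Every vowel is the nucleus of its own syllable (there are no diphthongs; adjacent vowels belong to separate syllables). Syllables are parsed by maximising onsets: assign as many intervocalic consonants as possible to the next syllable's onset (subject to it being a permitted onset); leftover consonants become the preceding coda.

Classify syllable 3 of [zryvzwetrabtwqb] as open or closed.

Nuclei (vowels): y, e, a, q → 4 syllables.
Between /y/ (V1) and /e/ (V2): /vzw/; trying suffixes from longest down, /zw/ is the first permitted one, so coda /v/ | onset /zw/.
Between /e/ (V2) and /a/ (V3): /tr/ is a licit onset in full, so it all attaches to the next syllable.
Between /a/ (V3) and /q/ (V4): /btw/; trying suffixes from longest down, /w/ is the first permitted one, so coda /bt/ | onset /w/.
Putting it together: zryv.zwe.trabt.wqb.
Syllable 3 is /trabt/ with coda /bt/, so it is closed.

closed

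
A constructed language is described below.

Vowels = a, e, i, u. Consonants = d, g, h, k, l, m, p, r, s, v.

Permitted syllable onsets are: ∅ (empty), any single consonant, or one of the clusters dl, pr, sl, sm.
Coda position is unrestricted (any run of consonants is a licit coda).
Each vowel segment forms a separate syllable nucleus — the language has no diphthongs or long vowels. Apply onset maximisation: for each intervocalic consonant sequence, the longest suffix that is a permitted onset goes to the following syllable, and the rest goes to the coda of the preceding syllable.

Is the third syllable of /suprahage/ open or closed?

Vowels present: u, a, a, e; each is a nucleus, giving 4 syllables.
/u…a/ gap (V1→V2): /pr/ is a licit onset in full, so it all attaches to the next syllable.
/a…a/ gap (V2→V3): just /h/ — single C goes to the following onset.
/a…e/ gap (V3→V4): just /g/ — single C goes to the following onset.
Putting it together: su.pra.ha.ge.
Syllable 3 is /ha/; it ends in its nucleus with no coda, so it is open.

open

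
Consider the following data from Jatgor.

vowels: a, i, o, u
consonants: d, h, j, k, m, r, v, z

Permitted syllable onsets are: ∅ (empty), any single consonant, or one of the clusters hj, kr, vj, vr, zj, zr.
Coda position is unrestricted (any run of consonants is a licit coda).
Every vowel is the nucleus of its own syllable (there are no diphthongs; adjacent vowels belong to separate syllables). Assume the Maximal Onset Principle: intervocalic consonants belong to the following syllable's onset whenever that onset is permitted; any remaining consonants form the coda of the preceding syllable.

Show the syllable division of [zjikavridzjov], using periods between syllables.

Nuclei (vowels): i, a, i, o → 4 syllables.
Between /i/ (V1) and /a/ (V2): /k/ is a single consonant, so it becomes the next onset.
Between /a/ (V2) and /i/ (V3): /vr/ is a licit onset in full, so it all attaches to the next syllable.
Between /i/ (V3) and /o/ (V4): cluster /dzj/ — the longest permitted-onset suffix is /zj/; onset = /zj/, preceding coda = /d/.

zji.ka.vrid.zjov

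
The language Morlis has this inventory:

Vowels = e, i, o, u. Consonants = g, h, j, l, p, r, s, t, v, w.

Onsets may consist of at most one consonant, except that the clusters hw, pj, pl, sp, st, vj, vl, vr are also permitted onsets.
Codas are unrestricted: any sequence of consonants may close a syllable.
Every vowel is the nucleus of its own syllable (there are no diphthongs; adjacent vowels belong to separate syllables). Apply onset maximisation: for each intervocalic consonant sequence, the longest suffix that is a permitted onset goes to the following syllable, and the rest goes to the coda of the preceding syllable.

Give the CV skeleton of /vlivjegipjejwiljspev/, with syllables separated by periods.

Nuclei (vowels): i, e, i, e, i, e → 6 syllables.
/i…e/ gap (V1→V2): cluster /vj/ — /vj/ is itself a permitted onset, so the whole cluster goes right; preceding coda = ∅.
/e…i/ gap (V2→V3): just /g/ — single C goes to the following onset.
/i…e/ gap (V3→V4): /pj/ is a licit onset in full, so it all attaches to the next syllable.
/e…i/ gap (V4→V5): /jw/ — longest licit onset from the right is /w/, leaving /j/ as coda.
/i…e/ gap (V5→V6): /ljsp/; trying suffixes from longest down, /sp/ is the first permitted one, so coda /lj/ | onset /sp/.
Result: vli.vje.gi.pjej.wilj.spev.
Mapping each syllable to C/V: /vli/ → CCV, /vje/ → CCV, /gi/ → CV, /pjej/ → CCVC, /wilj/ → CVCC, /spev/ → CCVC.

CCV.CCV.CV.CCVC.CVCC.CCVC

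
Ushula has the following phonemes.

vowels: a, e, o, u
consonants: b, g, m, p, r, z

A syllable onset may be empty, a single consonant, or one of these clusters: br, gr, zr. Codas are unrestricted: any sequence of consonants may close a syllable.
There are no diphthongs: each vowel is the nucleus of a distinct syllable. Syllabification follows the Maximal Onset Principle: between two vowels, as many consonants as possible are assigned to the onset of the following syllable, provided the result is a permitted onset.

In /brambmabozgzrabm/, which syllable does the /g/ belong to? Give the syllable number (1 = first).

The vowels are a, a, o, a — 4 nuclei, so 4 syllables.
Between /a/ (V1) and /a/ (V2): /mbm/ splits as /mb/ + /m/ (/m/ is the longest suffix that is a licit onset).
Between /a/ (V2) and /o/ (V3): just /b/ — single C goes to the following onset.
Between /o/ (V3) and /a/ (V4): /zgzr/ splits as /zg/ + /zr/ (/zr/ is the longest suffix that is a licit onset).
Putting it together: bramb.ma.bozg.zrabm.
The /g/ is in the coda of syllable 3 (/bozg/).

3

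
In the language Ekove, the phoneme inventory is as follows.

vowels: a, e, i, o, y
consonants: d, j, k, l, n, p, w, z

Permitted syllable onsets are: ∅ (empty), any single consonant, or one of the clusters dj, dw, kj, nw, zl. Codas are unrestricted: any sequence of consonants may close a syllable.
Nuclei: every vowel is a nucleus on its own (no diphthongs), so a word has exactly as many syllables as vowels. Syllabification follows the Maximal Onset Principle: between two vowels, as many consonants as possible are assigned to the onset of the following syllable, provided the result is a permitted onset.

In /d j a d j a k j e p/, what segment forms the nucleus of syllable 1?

a

The vowels are a, a, e — 3 nuclei, so 3 syllables.
The first nucleus (vowel 1 from the left) is /a/.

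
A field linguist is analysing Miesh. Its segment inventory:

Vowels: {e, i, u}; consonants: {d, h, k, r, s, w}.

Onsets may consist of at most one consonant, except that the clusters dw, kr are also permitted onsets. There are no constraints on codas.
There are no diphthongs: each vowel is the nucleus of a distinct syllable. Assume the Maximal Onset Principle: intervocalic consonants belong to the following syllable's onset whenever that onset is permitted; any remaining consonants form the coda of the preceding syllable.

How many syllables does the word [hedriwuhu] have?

Vowels present: e, i, u, u; each is a nucleus, giving 4 syllables.

4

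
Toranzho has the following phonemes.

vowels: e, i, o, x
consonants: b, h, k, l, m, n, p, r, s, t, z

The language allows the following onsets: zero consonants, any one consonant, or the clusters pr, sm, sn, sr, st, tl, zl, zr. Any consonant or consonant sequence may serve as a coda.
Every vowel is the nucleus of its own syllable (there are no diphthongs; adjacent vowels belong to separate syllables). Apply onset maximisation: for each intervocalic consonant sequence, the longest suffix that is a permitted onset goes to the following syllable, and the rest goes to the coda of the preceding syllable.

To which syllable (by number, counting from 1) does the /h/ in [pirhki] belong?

1

Nuclei (vowels): i, i → 2 syllables.
σ1/σ2 boundary: cluster /rhk/ — the longest permitted-onset suffix is /k/; onset = /k/, preceding coda = /rh/.
So the parse is pirh.ki.
The /h/ is in the coda of syllable 1 (/pirh/).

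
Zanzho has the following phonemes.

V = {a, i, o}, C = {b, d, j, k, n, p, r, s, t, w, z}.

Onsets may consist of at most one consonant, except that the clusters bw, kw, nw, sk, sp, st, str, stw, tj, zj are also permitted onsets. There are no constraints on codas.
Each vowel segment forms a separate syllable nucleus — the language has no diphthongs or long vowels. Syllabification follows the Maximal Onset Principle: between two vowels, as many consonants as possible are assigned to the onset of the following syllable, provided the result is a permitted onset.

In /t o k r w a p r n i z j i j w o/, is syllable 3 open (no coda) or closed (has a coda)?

The vowels are o, a, i, i, o — 5 nuclei, so 5 syllables.
σ1/σ2 boundary: /krw/; trying suffixes from longest down, /w/ is the first permitted one, so coda /kr/ | onset /w/.
σ2/σ3 boundary: cluster /prn/ — the longest permitted-onset suffix is /n/; onset = /n/, preceding coda = /pr/.
σ3/σ4 boundary: /zj/ — entire cluster is a permitted onset → onset /zj/, coda ∅.
σ4/σ5 boundary: cluster /jw/ — the longest permitted-onset suffix is /w/; onset = /w/, preceding coda = /j/.
Syllabification: tokr.wapr.ni.zjij.wo.
Syllable 3 is /ni/; it ends in its nucleus with no coda, so it is open.

open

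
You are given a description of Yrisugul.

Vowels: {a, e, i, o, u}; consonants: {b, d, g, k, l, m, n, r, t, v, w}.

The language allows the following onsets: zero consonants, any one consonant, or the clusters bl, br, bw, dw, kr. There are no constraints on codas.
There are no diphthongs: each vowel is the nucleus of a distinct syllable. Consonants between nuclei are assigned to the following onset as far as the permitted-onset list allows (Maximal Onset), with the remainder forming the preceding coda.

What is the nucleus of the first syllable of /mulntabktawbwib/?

u

Vowels present: u, a, a, i; each is a nucleus, giving 4 syllables.
The first nucleus (vowel 1 from the left) is /u/.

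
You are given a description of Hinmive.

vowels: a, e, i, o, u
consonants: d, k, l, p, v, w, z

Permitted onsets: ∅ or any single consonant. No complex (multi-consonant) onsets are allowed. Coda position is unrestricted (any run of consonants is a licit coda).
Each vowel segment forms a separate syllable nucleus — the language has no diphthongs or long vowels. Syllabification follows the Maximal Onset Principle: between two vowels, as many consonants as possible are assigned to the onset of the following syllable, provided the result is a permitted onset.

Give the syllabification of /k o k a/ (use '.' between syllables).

ko.ka

Vowels present: o, a; each is a nucleus, giving 2 syllables.
/o…a/ gap (V1→V2): /k/ → onset of the next syllable (single consonants are always licit onsets).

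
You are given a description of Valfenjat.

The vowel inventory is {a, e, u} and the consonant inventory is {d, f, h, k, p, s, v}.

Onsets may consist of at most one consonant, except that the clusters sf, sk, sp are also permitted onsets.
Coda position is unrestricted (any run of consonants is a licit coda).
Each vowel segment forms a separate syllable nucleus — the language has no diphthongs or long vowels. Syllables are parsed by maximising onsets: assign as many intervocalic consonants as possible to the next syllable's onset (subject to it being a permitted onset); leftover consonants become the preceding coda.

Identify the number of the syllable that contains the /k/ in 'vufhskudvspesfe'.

Vowels present: u, u, e, e; each is a nucleus, giving 4 syllables.
V1 /u/ – V2 /u/: cluster /fhsk/ — the longest permitted-onset suffix is /sk/; onset = /sk/, preceding coda = /fh/.
V2 /u/ – V3 /e/: /dvsp/ — longest licit onset from the right is /sp/, leaving /dv/ as coda.
V3 /e/ – V4 /e/: /sf/ is a licit onset in full, so it all attaches to the next syllable.
Result: vufh.skudv.spe.sfe.
The /k/ is in the onset of syllable 2 (/skudv/).

2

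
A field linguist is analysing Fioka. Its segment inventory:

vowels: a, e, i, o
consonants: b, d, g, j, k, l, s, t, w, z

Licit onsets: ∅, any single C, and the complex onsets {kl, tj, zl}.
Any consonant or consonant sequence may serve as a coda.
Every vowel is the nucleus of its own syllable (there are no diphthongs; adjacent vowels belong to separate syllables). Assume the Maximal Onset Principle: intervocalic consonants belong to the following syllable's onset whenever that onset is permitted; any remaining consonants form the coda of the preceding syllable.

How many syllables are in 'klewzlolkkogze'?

4

The vowels are e, o, o, e — 4 nuclei, so 4 syllables.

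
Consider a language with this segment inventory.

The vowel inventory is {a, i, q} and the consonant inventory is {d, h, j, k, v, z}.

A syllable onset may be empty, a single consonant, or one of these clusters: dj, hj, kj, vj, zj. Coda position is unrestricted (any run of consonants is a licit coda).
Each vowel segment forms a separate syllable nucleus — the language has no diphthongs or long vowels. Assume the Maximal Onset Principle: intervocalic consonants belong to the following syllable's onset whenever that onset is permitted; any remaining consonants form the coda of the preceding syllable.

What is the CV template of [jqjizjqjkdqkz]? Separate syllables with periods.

The vowels are q, i, q, q — 4 nuclei, so 4 syllables.
Between /q/ (V1) and /i/ (V2): /j/ → onset of the next syllable (single consonants are always licit onsets).
Between /i/ (V2) and /q/ (V3): /zj/ is a licit onset in full, so it all attaches to the next syllable.
Between /q/ (V3) and /q/ (V4): /jkd/; trying suffixes from longest down, /d/ is the first permitted one, so coda /jk/ | onset /d/.
Result: jq.ji.zjqjk.dqkz.
Mapping each syllable to C/V: /jq/ → CV, /ji/ → CV, /zjqjk/ → CCVCC, /dqkz/ → CVCC.

CV.CV.CCVCC.CVCC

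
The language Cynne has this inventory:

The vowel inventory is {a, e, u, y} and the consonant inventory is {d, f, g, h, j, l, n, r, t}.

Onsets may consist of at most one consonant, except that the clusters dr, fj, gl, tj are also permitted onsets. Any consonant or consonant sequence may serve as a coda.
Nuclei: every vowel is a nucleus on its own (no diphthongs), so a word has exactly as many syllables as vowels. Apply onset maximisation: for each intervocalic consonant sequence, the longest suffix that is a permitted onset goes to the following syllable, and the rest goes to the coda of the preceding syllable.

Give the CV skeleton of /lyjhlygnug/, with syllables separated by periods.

CVCC.CVC.CVC

Nuclei (vowels): y, y, u → 3 syllables.
/y…y/ gap (V1→V2): /jhl/ — longest licit onset from the right is /l/, leaving /jh/ as coda.
/y…u/ gap (V2→V3): cluster /gn/ — the longest permitted-onset suffix is /n/; onset = /n/, preceding coda = /g/.
So the parse is lyjh.lyg.nug.
Mapping each syllable to C/V: /lyjh/ → CVCC, /lyg/ → CVC, /nug/ → CVC.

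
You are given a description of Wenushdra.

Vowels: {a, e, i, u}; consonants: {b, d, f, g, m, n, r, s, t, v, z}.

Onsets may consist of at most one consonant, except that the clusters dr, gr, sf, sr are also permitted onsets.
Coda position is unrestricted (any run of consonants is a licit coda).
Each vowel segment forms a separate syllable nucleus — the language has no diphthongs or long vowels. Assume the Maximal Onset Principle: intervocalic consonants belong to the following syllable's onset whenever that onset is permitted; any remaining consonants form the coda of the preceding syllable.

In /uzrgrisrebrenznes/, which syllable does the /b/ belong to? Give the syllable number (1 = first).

Nuclei (vowels): u, i, e, e, e → 5 syllables.
σ1/σ2 boundary: cluster /zrgr/ — the longest permitted-onset suffix is /gr/; onset = /gr/, preceding coda = /zr/.
σ2/σ3 boundary: /sr/ is a licit onset in full, so it all attaches to the next syllable.
σ3/σ4 boundary: cluster /br/ — the longest permitted-onset suffix is /r/; onset = /r/, preceding coda = /b/.
σ4/σ5 boundary: /nzn/ — longest licit onset from the right is /n/, leaving /nz/ as coda.
Result: uzr.gri.sreb.renz.nes.
The /b/ is in the coda of syllable 3 (/sreb/).

3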